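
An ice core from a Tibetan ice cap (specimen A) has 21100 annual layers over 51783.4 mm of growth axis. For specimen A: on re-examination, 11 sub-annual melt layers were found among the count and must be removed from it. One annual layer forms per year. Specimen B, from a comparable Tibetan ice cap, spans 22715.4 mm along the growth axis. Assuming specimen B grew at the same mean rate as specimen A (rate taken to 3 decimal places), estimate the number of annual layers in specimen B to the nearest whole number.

Specimen A: correcting the raw count gives 21100 − 11 = 21089 true annual layers.
A: 51783.4 mm over 21089 years gives 51783.4 / 21089 ≈ 2.455 mm per year.
B spans 22715.4 / 2.455 = 9252.71 years ≈ 9253 annual layers.

9253 annual layers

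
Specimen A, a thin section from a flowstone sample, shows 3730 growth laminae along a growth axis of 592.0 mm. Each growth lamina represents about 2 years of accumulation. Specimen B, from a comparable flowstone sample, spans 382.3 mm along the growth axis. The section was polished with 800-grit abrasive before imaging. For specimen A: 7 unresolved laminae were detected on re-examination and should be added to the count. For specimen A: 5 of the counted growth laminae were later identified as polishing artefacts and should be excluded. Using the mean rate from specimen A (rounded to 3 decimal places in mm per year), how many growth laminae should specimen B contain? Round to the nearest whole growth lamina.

Specimen A: adjusted count: 3730 − 5 + 7 = 3732 growth laminae.
Specimen A: at 2 years per growth lamina, 3732 × 2 = 7464 years.
A: Mean rate = 592.0 mm / 7464 years ≈ 0.079 mm/yr.
For B, 382.3 / 0.079 = 4839.24 years; at 2 years per growth lamina that is 4839.24 / 2 ≈ 2420 growth laminae.

2420 growth laminae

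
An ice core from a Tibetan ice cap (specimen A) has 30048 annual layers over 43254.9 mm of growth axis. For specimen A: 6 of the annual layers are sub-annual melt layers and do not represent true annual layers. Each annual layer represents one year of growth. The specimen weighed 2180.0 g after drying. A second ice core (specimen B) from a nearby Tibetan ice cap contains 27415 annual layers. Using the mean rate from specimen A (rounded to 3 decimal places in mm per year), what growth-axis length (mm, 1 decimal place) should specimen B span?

Specimen A: true annual layer count = 30048 − 6 = 30042.
A: 43254.9 mm over 30042 years gives 43254.9 / 30042 ≈ 1.440 mm per year.
For B, 1.440 mm/year × 27415 years = 39477.6 mm.

39477.6 mm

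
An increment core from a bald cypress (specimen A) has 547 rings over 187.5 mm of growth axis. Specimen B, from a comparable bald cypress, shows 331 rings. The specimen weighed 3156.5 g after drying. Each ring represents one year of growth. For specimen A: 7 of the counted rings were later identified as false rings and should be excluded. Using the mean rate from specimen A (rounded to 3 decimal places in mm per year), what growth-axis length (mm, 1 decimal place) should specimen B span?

Specimen A: after corrections the count is 547 − 7 = 540 rings.
A: Extension rate ≈ 187.5 / 540 = 0.347 mm per year.
B's length ≈ 0.347 × 331 = 114.9 mm.

114.9 mm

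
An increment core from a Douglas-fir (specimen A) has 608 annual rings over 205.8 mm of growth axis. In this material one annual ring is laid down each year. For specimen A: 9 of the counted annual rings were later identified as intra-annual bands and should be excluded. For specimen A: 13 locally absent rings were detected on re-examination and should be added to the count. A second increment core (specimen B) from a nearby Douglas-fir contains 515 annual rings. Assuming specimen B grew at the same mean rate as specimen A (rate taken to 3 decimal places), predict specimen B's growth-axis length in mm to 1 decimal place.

173.0 mm

Specimen A: after corrections the count is 608 − 9 + 13 = 612 annual rings.
A: 205.8 mm over 612 years gives 205.8 / 612 ≈ 0.336 mm/year.
Length of B = 0.336 × 515 = 173.0 mm.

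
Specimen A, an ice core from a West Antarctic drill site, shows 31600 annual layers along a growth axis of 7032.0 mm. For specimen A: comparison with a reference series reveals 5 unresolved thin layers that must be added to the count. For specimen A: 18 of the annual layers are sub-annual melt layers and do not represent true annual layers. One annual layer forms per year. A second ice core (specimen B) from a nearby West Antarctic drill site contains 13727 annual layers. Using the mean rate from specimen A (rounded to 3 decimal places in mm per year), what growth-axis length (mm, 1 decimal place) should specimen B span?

Specimen A: true annual layer count = 31600 − 18 + 5 = 31587.
A: Mean rate = 7032.0 mm / 31587 years ≈ 0.223 mm/yr.
For B, 0.223 mm/year × 13727 years = 3061.1 mm.

3061.1 mm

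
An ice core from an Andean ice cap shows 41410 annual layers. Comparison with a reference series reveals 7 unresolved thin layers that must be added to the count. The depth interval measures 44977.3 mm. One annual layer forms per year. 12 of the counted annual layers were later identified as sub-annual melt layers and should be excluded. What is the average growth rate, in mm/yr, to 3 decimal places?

1.086 mm/yr

After corrections the count is 41410 − 12 + 7 = 41405 annual layers.
Mean rate = 44977.3 mm / 41405 years ≈ 1.086 mm/yr.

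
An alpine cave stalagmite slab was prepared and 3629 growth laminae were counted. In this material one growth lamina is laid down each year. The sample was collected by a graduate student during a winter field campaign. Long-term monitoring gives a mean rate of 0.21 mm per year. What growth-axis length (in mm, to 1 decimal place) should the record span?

762.1 mm

The record spans 3629 years at 0.21 mm per year.
3629 years at 0.21 mm/year gives 0.21 × 3629 = 762.1 mm.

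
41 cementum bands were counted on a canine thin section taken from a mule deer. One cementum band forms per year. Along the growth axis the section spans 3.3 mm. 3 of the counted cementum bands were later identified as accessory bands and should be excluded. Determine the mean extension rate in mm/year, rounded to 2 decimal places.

0.09 mm/year

Correcting the raw count gives 41 − 3 = 38 true cementum bands.
Mean rate = 3.3 mm / 38 years ≈ 0.09 mm/year.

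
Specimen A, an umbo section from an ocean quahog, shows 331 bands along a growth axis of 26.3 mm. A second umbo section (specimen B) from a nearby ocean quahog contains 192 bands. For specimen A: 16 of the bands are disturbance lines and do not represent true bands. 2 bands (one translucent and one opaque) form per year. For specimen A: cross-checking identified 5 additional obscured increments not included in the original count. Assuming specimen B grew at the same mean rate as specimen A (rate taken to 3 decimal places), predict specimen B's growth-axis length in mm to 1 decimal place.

Specimen A: correcting the raw count gives 331 − 16 + 5 = 320 true bands.
Specimen A: with 2 bands per year, 320 / 2 = 160 years.
A: Mean rate = 26.3 mm / 160 years ≈ 0.164 mm/yr.
Specimen B: dividing by 2 bands per year: 192 / 2 = 96 years. For B, 0.164 mm/year × 96 years = 15.7 mm.

15.7 mm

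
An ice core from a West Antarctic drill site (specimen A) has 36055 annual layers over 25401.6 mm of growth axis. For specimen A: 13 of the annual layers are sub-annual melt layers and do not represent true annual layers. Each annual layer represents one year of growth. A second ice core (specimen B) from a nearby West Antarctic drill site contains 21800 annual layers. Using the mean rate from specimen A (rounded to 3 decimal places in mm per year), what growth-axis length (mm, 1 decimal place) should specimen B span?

Specimen A: adjusted count: 36055 − 13 = 36042 annual layers.
A: Mean rate = 25401.6 mm / 36042 years ≈ 0.705 mm per year.
Length of B = 0.705 × 21800 = 15369.0 mm.

15369.0 mm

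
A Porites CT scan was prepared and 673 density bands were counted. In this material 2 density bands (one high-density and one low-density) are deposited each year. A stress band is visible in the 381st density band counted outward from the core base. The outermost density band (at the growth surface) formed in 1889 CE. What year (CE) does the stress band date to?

1743 CE

673 − 381 = 292 density bands lie beyond the stress band toward the growth surface.
Dividing by 2 density bands per year: 292 / 2 = 146 years.
Counting back 146 years from 1889 CE places the stress band in 1889 − 146 = 1743 CE.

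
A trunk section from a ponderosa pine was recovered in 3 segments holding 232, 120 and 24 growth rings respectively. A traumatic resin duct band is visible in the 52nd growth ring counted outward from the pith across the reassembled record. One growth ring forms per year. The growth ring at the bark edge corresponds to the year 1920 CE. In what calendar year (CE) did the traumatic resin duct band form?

1596 CE

Total growth rings = 232 + 120 + 24 = 376.
376 − 52 = 324 growth rings lie beyond the traumatic resin duct band toward the bark edge.
1920 − 324 = 1596 CE.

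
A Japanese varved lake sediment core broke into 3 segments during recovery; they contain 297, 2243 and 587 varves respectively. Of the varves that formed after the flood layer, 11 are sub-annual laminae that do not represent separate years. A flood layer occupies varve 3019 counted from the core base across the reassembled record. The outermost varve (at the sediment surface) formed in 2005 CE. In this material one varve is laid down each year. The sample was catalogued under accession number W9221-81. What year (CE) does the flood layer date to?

Total varves = 297 + 2243 + 587 = 3127.
3127 − 3019 = 108 varves lie beyond the flood layer toward the sediment surface.
Removing the 11 false varves leaves 108 − 11 = 97 true varves beyond the flood layer.
2005 − 97 = 1908 CE.

1908 CE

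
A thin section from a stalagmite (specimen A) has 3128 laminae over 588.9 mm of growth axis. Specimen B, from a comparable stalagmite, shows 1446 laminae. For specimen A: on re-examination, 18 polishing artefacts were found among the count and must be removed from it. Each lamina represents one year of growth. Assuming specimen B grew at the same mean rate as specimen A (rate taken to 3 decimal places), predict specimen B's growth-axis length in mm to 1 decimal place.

Specimen A: correcting the raw count gives 3128 − 18 = 3110 true laminae.
A: 588.9 mm over 3110 years gives 588.9 / 3110 ≈ 0.189 mm per year.
For B, 0.189 mm/year × 1446 years = 273.3 mm.

273.3 mm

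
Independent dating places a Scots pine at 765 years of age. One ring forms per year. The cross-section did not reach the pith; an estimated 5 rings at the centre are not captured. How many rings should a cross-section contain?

760 rings

Expected rings over 765 years: 765.
Less the 5 uncaptured rings: 765 − 5 = 760.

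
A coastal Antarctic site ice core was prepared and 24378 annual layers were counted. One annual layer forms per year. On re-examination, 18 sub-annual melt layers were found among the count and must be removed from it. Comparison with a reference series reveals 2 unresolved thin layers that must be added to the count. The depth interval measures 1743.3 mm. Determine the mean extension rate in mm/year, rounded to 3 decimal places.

After corrections the count is 24378 − 18 + 2 = 24362 annual layers.
1743.3 mm over 24362 years gives 1743.3 / 24362 ≈ 0.072 mm/year.

0.072 mm/year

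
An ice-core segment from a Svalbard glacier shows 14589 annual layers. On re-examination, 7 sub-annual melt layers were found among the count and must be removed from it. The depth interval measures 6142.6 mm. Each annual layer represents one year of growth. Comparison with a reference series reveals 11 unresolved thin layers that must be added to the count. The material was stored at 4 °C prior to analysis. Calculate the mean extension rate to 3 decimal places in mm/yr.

True annual layer count = 14589 − 7 + 11 = 14593.
Mean rate = 6142.6 mm / 14593 years ≈ 0.421 mm/yr.

0.421 mm/yr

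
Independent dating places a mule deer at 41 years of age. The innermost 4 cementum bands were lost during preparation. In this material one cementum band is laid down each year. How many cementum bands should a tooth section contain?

37 cementum bands

Expected cementum bands over 41 years: 41.
Subtracting the 4 cementum bands not captured gives 41 − 4 = 37 cementum bands in the record.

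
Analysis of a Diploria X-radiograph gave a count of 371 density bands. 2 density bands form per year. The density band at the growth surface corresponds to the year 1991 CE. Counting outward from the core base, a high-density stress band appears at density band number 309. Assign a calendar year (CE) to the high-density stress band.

371 − 309 = 62 density bands lie beyond the high-density stress band toward the growth surface.
62 density bands at 2 per year is 62 / 2 = 31 years.
The density band at the growth surface is 1991 CE, so the high-density stress band dates to 1991 − 31 = 1960 CE.

1960 CE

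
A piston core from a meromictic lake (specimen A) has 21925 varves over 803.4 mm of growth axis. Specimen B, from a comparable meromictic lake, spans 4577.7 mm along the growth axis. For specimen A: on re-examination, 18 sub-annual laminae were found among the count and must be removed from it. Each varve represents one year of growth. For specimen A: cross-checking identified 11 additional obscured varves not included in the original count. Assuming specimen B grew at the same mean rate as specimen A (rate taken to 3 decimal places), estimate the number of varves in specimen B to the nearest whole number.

123722 varves

Specimen A: adjusted count: 21925 − 18 + 11 = 21918 varves.
A: Extension rate ≈ 803.4 / 21918 = 0.037 mm/yr.
For B, 4577.7 / 0.037 = 123721.62 years ≈ 123722 varves.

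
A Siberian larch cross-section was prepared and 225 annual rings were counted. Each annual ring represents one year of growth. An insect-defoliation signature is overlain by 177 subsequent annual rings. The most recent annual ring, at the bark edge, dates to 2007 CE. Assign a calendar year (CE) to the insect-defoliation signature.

There are 177 annual rings younger than the insect-defoliation signature.
Counting back 177 years from 2007 CE places the insect-defoliation signature in 2007 − 177 = 1830 CE.

1830 CE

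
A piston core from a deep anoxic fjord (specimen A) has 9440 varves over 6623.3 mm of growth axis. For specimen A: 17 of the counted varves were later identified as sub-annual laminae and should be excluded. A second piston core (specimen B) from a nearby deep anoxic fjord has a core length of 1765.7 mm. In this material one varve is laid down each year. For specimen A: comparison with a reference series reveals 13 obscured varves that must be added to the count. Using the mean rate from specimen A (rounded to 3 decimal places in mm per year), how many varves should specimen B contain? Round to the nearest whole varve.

Specimen A: after corrections the count is 9440 − 17 + 13 = 9436 varves.
A: Mean rate = 6623.3 mm / 9436 years ≈ 0.702 mm/yr.
Specimen B: 1765.7 mm / 0.702 mm per year = 2515.24 years ≈ 2515 varves.

2515 varves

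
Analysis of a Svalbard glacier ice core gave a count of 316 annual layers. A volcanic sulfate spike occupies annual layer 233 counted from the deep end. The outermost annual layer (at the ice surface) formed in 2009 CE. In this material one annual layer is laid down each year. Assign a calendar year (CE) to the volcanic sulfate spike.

1926 CE

Between annual layer 233 and the ice surface there are 316 − 233 = 83 annual layers.
The annual layer at the ice surface is 2009 CE, so the volcanic sulfate spike dates to 2009 − 83 = 1926 CE.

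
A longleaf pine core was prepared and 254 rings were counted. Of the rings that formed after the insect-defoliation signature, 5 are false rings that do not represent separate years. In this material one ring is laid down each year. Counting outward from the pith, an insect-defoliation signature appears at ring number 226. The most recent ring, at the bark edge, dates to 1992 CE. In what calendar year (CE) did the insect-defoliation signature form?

1969 CE

The insect-defoliation signature sits at ring 226 from the pith, so 254 − 226 = 28 rings formed after it.
28 − 5 false = 23 true rings after the insect-defoliation signature.
Counting back 23 years from 1992 CE places the insect-defoliation signature in 1992 − 23 = 1969 CE.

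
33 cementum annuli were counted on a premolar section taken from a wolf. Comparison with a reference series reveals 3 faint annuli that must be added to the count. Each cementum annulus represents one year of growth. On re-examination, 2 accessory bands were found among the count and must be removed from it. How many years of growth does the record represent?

34 yr

Adjusted count: 33 − 2 + 3 = 34 cementum annuli.
One cementum annulus per year makes the duration 34 years.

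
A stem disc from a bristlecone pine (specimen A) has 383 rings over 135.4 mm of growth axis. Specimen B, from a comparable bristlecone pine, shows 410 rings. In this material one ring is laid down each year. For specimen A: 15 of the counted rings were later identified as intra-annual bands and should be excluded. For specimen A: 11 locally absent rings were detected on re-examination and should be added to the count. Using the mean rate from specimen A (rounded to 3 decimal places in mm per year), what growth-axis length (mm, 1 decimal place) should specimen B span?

146.4 mm

Specimen A: correcting the raw count gives 383 − 15 + 11 = 379 true rings.
A: Extension rate ≈ 135.4 / 379 = 0.357 mm per year.
Length of B = 0.357 × 410 = 146.4 mm.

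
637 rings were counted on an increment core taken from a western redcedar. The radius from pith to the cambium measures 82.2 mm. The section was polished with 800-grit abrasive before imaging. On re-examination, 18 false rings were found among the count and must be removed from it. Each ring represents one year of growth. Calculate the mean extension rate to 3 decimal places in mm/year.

True ring count = 637 − 18 = 619.
Mean rate = 82.2 mm / 619 years ≈ 0.133 mm/year.

0.133 mm/year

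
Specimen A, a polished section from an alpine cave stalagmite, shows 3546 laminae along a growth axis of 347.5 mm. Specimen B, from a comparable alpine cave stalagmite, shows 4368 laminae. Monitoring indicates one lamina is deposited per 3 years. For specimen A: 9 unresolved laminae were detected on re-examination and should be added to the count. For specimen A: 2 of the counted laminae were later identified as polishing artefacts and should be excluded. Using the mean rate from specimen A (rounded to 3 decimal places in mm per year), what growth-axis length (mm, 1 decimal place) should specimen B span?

Specimen A: true lamina count = 3546 − 2 + 9 = 3553.
Specimen A: at 3 years per lamina, 3553 × 3 = 10659 years.
A: Mean rate = 347.5 mm / 10659 years ≈ 0.033 mm/yr.
Specimen B: 4368 laminae at 3 years each span 4368 × 3 = 13104 years. For B, 0.033 mm/year × 13104 years = 432.4 mm.

432.4 mm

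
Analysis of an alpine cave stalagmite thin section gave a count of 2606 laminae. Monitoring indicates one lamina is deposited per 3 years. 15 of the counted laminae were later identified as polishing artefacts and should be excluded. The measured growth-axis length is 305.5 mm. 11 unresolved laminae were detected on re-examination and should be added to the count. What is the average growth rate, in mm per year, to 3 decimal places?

Adjusted count: 2606 − 15 + 11 = 2602 laminae.
At 3 years per lamina, 2602 × 3 = 7806 years.
305.5 mm over 7806 years gives 305.5 / 7806 ≈ 0.039 mm per year.

0.039 mm per year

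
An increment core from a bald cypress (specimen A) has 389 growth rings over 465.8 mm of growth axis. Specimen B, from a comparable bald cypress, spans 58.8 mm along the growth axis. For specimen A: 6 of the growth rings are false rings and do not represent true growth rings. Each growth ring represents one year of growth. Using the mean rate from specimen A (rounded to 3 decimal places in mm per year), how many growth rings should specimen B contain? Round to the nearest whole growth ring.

48 growth rings

Specimen A: true growth ring count = 389 − 6 = 383.
A: 465.8 mm over 383 years gives 465.8 / 383 ≈ 1.216 mm/year.
For B, 58.8 / 1.216 = 48.36 years ≈ 48 growth rings.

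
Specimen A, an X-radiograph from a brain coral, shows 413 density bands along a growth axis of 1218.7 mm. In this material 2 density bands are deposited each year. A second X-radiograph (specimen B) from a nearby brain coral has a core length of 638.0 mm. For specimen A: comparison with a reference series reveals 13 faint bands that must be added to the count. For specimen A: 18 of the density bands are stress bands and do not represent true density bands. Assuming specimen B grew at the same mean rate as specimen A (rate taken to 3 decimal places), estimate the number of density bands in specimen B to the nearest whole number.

214 density bands

Specimen A: adjusted count: 413 − 18 + 13 = 408 density bands.
Specimen A: with 2 density bands per year, 408 / 2 = 204 years.
A: Extension rate ≈ 1218.7 / 204 = 5.974 mm per year.
B spans 638.0 / 5.974 = 106.80 years; at 2 density bands per year that is 106.80 × 2 ≈ 214 density bands.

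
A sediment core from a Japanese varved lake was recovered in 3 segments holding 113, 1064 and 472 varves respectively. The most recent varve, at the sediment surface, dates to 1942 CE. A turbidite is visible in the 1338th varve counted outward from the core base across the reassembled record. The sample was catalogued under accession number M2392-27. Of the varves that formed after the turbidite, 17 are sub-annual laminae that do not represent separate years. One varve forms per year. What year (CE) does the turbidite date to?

1648 CE

Total varves = 113 + 1064 + 472 = 1649.
Between varve 1338 and the sediment surface there are 1649 − 1338 = 311 varves.
Removing the 17 false varves leaves 311 − 17 = 294 true varves beyond the turbidite.
The varve at the sediment surface is 1942 CE, so the turbidite dates to 1942 − 294 = 1648 CE.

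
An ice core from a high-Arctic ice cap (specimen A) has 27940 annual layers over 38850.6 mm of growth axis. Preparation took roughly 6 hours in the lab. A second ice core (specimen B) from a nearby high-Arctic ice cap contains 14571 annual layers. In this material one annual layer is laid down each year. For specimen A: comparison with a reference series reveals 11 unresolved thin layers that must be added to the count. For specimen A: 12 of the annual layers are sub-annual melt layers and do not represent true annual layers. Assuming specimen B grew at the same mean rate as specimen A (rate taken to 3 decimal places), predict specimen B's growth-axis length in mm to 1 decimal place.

20268.3 mm

Specimen A: after corrections the count is 27940 − 12 + 11 = 27939 annual layers.
A: Mean rate = 38850.6 mm / 27939 years ≈ 1.391 mm per year.
B's length ≈ 1.391 × 14571 = 20268.3 mm.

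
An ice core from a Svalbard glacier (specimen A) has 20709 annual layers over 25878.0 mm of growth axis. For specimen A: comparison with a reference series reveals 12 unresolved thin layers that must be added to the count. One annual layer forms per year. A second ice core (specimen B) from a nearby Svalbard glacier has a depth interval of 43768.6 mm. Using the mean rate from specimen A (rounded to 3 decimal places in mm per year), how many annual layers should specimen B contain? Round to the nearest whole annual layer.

Specimen A: true annual layer count = 20709 + 12 = 20721.
A: 25878.0 mm over 20721 years gives 25878.0 / 20721 ≈ 1.249 mm/year.
For B, 43768.6 / 1.249 = 35042.91 years ≈ 35043 annual layers.

35043 annual layers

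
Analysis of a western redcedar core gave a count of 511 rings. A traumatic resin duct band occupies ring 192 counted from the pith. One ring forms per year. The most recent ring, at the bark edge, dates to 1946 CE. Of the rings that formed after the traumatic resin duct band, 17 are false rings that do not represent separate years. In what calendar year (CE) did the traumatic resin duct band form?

1644 CE

511 − 192 = 319 rings lie beyond the traumatic resin duct band toward the bark edge.
Excluding 17 false rings: 319 − 17 = 302.
1946 − 302 = 1644 CE.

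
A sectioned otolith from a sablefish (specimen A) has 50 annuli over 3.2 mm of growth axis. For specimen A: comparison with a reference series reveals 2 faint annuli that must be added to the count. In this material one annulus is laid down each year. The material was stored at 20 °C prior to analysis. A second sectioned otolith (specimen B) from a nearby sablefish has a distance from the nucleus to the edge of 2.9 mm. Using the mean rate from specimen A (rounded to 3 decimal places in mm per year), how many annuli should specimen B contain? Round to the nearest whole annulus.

47 annuli

Specimen A: true annulus count = 50 + 2 = 52.
A: Mean rate = 3.2 mm / 52 years ≈ 0.062 mm/yr.
Specimen B: 2.9 mm / 0.062 mm per year = 46.77 years ≈ 47 annuli.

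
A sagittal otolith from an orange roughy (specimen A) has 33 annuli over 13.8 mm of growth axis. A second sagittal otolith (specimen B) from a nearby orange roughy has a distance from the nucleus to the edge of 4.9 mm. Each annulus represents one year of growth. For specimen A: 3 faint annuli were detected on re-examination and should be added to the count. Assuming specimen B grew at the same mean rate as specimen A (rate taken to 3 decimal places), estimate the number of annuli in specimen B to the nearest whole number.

13 annuli

Specimen A: true annulus count = 33 + 3 = 36.
A: Mean rate = 13.8 mm / 36 years ≈ 0.383 mm per year.
Specimen B: 4.9 mm / 0.383 mm per year = 12.79 years ≈ 13 annuli.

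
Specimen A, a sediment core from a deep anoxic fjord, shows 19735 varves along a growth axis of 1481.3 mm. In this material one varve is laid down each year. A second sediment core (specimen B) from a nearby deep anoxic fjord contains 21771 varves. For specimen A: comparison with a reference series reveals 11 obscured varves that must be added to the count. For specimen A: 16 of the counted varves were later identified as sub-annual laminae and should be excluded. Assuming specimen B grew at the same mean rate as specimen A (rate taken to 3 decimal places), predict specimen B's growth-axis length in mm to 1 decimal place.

Specimen A: correcting the raw count gives 19735 − 16 + 11 = 19730 true varves.
A: Extension rate ≈ 1481.3 / 19730 = 0.075 mm per year.
Length of B = 0.075 × 21771 = 1632.8 mm.

1632.8 mm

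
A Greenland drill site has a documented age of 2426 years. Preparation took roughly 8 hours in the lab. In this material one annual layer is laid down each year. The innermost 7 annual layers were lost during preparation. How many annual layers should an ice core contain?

One annual layer per year gives 2426 annual layers over 2426 years.
2426 − 7 missed = 2419 annual layers expected in the prepared section.

2419 annual layers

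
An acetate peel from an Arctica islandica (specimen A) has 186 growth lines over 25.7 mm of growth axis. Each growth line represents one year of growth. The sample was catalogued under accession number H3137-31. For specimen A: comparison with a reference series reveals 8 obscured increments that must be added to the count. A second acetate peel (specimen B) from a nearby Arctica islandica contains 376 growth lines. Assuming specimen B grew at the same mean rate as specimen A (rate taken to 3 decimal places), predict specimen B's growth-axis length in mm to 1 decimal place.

49.6 mm

Specimen A: adjusted count: 186 + 8 = 194 growth lines.
A: Extension rate ≈ 25.7 / 194 = 0.132 mm per year.
B's length ≈ 0.132 × 376 = 49.6 mm.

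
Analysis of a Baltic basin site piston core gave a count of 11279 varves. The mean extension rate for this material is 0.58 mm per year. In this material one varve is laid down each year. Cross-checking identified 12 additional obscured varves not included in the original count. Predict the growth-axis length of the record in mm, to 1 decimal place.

After corrections the count is 11279 + 12 = 11291 varves.
Predicted length = 0.58 mm/year × 11291 years = 6548.8 mm.

6548.8 mm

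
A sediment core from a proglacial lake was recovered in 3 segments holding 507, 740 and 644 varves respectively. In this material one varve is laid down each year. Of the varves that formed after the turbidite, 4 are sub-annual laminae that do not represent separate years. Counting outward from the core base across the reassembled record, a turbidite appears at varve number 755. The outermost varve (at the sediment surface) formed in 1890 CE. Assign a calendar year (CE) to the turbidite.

Total varves = 507 + 740 + 644 = 1891.
Between varve 755 and the sediment surface there are 1891 − 755 = 1136 varves.
1136 − 4 false = 1132 true varves after the turbidite.
1890 − 1132 = 758 CE.

758 CE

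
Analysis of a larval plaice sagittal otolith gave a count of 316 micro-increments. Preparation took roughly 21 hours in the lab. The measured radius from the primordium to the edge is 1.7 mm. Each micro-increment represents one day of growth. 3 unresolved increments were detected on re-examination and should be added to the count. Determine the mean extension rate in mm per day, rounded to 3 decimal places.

0.005 mm per day

True micro-increment count = 316 + 3 = 319.
Mean rate = 1.7 mm / 319 days ≈ 0.005 mm per day.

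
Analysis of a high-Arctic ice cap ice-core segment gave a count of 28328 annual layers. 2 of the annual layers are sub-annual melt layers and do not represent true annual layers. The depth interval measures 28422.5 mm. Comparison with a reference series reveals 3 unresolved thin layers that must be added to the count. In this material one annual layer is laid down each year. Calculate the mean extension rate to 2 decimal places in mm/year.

After corrections the count is 28328 − 2 + 3 = 28329 annual layers.
Mean rate = 28422.5 mm / 28329 years ≈ 1.00 mm/year.

1.00 mm/year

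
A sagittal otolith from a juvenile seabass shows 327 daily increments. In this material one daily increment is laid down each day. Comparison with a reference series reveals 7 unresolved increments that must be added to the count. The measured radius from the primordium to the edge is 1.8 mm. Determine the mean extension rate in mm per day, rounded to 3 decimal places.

Adjusted count: 327 + 7 = 334 daily increments.
Extension rate ≈ 1.8 / 334 = 0.005 mm per day.

0.005 mm per day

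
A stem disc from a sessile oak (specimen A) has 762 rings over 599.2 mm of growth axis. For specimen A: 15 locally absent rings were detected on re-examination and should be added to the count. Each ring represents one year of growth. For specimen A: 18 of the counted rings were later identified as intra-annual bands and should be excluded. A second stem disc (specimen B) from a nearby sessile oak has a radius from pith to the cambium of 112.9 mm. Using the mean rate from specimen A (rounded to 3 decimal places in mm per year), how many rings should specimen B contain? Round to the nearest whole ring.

143 rings

Specimen A: adjusted count: 762 − 18 + 15 = 759 rings.
A: Mean rate = 599.2 mm / 759 years ≈ 0.789 mm/yr.
For B, 112.9 / 0.789 = 143.09 years ≈ 143 rings.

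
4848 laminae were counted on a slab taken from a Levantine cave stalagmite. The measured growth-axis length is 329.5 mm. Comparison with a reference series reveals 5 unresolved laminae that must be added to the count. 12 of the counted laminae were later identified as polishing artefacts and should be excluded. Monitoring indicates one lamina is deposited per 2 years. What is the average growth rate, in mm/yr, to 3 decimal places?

After corrections the count is 4848 − 12 + 5 = 4841 laminae.
Multiplying by 2 years per lamina: 4841 × 2 = 9682 years.
329.5 mm over 9682 years gives 329.5 / 9682 ≈ 0.034 mm/yr.

0.034 mm/yr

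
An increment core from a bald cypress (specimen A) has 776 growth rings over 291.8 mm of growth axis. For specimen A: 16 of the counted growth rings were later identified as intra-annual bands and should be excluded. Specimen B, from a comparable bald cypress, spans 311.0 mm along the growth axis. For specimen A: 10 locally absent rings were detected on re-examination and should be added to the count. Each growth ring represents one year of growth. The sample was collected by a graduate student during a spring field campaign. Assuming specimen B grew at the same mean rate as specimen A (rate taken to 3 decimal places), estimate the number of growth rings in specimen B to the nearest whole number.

Specimen A: true growth ring count = 776 − 16 + 10 = 770.
A: 291.8 mm over 770 years gives 291.8 / 770 ≈ 0.379 mm/year.
B spans 311.0 / 0.379 = 820.58 years ≈ 821 growth rings.

821 growth rings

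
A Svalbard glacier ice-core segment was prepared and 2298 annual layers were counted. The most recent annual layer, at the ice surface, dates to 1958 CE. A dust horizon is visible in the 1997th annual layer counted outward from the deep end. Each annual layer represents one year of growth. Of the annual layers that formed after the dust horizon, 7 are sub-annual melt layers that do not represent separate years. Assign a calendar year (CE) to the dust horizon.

1664 CE

The dust horizon sits at annual layer 1997 from the deep end, so 2298 − 1997 = 301 annual layers formed after it.
301 − 7 false = 294 true annual layers after the dust horizon.
Counting back 294 years from 1958 CE places the dust horizon in 1958 − 294 = 1664 CE.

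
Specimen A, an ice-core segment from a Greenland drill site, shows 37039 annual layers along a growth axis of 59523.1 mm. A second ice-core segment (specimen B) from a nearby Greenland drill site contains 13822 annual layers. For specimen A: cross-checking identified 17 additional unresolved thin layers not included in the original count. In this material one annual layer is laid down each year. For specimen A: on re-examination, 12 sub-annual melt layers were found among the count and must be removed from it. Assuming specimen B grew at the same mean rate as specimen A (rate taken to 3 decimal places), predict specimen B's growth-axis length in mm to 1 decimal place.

22212.0 mm

Specimen A: after corrections the count is 37039 − 12 + 17 = 37044 annual layers.
A: Extension rate ≈ 59523.1 / 37044 = 1.607 mm/yr.
For B, 1.607 mm/year × 13822 years = 22212.0 mm.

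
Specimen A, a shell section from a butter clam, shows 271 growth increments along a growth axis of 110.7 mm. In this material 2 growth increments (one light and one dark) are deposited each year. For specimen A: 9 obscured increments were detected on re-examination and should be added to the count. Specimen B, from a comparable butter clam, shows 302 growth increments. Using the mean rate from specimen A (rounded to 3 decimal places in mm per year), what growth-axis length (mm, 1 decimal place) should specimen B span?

119.4 mm

Specimen A: after corrections the count is 271 + 9 = 280 growth increments.
Specimen A: dividing by 2 growth increments per year: 280 / 2 = 140 years.
A: Mean rate = 110.7 mm / 140 years ≈ 0.791 mm per year.
Specimen B: with 2 growth increments per year, 302 / 2 = 151 years. Length of B = 0.791 × 151 = 119.4 mm.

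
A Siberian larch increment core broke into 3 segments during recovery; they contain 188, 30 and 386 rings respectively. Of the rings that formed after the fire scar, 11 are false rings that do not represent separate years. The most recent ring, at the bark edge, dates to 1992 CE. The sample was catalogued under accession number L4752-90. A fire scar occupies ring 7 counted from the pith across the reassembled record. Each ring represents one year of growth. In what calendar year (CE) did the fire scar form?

Total rings = 188 + 30 + 386 = 604.
Between ring 7 and the bark edge there are 604 − 7 = 597 rings.
Excluding 11 false rings: 597 − 11 = 586.
The ring at the bark edge is 1992 CE, so the fire scar dates to 1992 − 586 = 1406 CE.

1406 CE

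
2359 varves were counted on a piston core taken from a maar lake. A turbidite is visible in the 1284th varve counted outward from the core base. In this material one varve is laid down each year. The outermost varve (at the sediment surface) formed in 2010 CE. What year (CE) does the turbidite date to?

935 CE

The turbidite sits at varve 1284 from the core base, so 2359 − 1284 = 1075 varves formed after it.
The varve at the sediment surface is 2010 CE, so the turbidite dates to 2010 − 1075 = 935 CE.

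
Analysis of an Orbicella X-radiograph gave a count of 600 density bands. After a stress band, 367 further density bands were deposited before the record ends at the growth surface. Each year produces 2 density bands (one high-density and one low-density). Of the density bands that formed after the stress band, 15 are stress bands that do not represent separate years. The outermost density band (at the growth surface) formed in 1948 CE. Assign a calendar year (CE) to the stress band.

There are 367 density bands younger than the stress band.
367 − 15 false = 352 true density bands after the stress band.
352 density bands at 2 per year is 352 / 2 = 176 years.
1948 − 176 = 1772 CE.

1772 CE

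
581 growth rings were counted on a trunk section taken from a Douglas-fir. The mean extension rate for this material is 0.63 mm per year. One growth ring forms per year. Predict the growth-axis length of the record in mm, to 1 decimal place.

581 years of growth are recorded.
Predicted length = 0.63 mm/year × 581 years = 366.0 mm.

366.0 mm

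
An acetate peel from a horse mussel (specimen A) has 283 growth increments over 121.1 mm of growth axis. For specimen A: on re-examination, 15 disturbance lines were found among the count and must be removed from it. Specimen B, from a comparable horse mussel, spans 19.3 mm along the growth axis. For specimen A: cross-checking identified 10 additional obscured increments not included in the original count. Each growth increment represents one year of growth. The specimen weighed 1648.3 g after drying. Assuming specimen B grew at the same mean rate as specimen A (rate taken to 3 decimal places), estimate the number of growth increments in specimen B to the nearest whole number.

44 growth increments

Specimen A: true growth increment count = 283 − 15 + 10 = 278.
A: Mean rate = 121.1 mm / 278 years ≈ 0.436 mm per year.
B spans 19.3 / 0.436 = 44.27 years ≈ 44 growth increments.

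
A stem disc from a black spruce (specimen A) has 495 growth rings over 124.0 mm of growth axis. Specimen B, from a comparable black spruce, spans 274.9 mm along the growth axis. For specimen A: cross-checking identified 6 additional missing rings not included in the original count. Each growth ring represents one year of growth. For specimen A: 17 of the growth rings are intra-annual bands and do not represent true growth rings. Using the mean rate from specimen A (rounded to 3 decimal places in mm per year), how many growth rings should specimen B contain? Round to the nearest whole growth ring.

1074 growth rings

Specimen A: true growth ring count = 495 − 17 + 6 = 484.
A: 124.0 mm over 484 years gives 124.0 / 484 ≈ 0.256 mm/yr.
Specimen B: 274.9 mm / 0.256 mm per year = 1073.83 years ≈ 1074 growth rings.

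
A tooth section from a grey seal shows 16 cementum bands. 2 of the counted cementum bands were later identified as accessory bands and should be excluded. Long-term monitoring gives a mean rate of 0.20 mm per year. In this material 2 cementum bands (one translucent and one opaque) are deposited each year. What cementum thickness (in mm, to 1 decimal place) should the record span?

After corrections the count is 16 − 2 = 14 cementum bands.
14 cementum bands at 2 per year is 14 / 2 = 7 years.
Length ≈ 0.20 × 7 = 1.4 mm.

1.4 mm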